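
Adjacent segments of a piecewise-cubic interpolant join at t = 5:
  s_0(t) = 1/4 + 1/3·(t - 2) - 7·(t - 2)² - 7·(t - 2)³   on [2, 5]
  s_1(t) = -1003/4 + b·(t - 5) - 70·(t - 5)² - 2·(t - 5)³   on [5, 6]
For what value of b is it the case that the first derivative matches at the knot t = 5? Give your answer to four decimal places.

-230.6667

s_0'(t) = 1/3 - 14·(t - 2) - 21·(t - 2)², so s_0'(5) = -692/3. On the right, s_1'(5) = b, so b = -692/3.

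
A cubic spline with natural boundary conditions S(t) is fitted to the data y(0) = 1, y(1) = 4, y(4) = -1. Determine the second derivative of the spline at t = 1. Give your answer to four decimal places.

-3.5000

Put m_i = S'' at the i-th knot. Here h = (1, 3) and Δ = (3, -5/3), so the interior equations h_(i-1)·m_(i-1) + 2(h_(i-1)+h_i)·m_i + h_i·m_(i+1) = 6(Δ_i − Δ_(i-1)) read
  1·m_0 + 8·m_1 + 3·m_2 = 6(Δ_1 - Δ_0) = -28
Natural end conditions: m_0 = m_2 = 0.
Solving the tridiagonal system: m_0 = 0, m_1 = -7/2, m_2 = 0.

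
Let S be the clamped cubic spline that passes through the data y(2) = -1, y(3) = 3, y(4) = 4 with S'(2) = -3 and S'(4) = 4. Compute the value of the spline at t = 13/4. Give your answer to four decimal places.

3.4609

Let M_i = S''(x_i). Step sizes h_i = 1, 1; slopes of the chords Δ_i = (y_(i+1) - y_i)/h_i = 4, 1.
  1·M_0 + 4·M_1 + 1·M_2 = 6(Δ_1 - Δ_0) = -18
Clamped end conditions give two more equations: 2h_0·M_0 + h_0·M_1 = 6(Δ_0 - S'(2)) = 42 and h_1·M_1 + 2h_1·M_2 = 6(S'(4) - Δ_1) = 18.
Forward elimination and back-substitution give M_0 = 29, M_1 = -16, M_2 = 17.
On [3, 4], S(t) = 3 + 7/2·(t - 3) - 8·(t - 3)² + 11/2·(t - 3)³.
With (t - 3) = 1/4: S(13/4) = 443/128.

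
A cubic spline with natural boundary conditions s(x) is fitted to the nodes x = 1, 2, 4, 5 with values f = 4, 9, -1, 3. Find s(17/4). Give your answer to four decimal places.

-0.7588

With σ_i denoting the second derivative at x_i, h_i = 1, 2, 1, and Δ_i = (y_(i+1) − y_i)/h_i = 5, -5, 4:
  1·σ_0 + 6·σ_1 + 2·σ_2 = 6(Δ_1 - Δ_0) = -60
  2·σ_1 + 6·σ_2 + 1·σ_3 = 6(Δ_2 - Δ_1) = 54
Natural end conditions: σ_0 = σ_3 = 0.
Forward elimination and back-substitution give σ_0 = 0, σ_1 = -117/8, σ_2 = 111/8, σ_3 = 0.
On [4, 5], s(x) = -1 - 5/8·(x - 4) + 111/16·(x - 4)² - 37/16·(x - 4)³.
With (x - 4) = 1/4: s(17/4) = -777/1024.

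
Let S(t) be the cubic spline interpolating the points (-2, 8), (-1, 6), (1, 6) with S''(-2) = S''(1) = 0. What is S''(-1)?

Write M_i for S''(x_i). With h_i = 1, 2 and divided differences Δ_i = -2, 0, the continuity of S' gives the tridiagonal system
  1·M_0 + 6·M_1 + 2·M_2 = 6(Δ_1 - Δ_0) = 12
Natural end conditions: M_0 = M_2 = 0.
Solving: M_0 = 0, M_1 = 2, M_2 = 0.

2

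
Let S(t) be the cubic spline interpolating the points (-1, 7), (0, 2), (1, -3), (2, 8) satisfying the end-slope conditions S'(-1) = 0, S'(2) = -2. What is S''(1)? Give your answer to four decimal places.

Write M_i for S''(x_i). With h_i = 1, 1, 1 and divided differences Δ_i = -5, -5, 11, the continuity of S' gives the tridiagonal system
  1·M_0 + 4·M_1 + 1·M_2 = 6(Δ_1 - Δ_0) = 0
  1·M_1 + 4·M_2 + 1·M_3 = 6(Δ_2 - Δ_1) = 96
Clamped end conditions give two more equations: 2h_0·M_0 + h_0·M_1 = 6(Δ_0 - S'(-1)) = -30 and h_2·M_2 + 2h_2·M_3 = 6(S'(2) - Δ_2) = -78.
Solving: M_0 = -34/3, M_1 = -22/3, M_2 = 122/3, M_3 = -178/3.

40.6667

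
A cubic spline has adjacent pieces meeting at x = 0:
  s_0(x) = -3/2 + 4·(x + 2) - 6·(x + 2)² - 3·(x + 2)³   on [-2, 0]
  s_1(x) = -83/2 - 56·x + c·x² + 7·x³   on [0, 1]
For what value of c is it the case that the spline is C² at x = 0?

s_0''(x) = -12 - 18·(x + 2), so s_0''(0) = -48. On the right, s_1''(0) = 2c, so c = -24.

-24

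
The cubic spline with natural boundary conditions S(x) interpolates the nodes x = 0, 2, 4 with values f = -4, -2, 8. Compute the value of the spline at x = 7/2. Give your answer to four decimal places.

Let M_i = S''(x_i). Step sizes h_i = 2, 2; slopes of the chords Δ_i = (y_(i+1) - y_i)/h_i = 1, 5.
  2·M_0 + 8·M_1 + 2·M_2 = 6(Δ_1 - Δ_0) = 24
Natural end conditions: M_0 = M_2 = 0.
Hence M_0 = 0, M_1 = 3, M_2 = 0.
On [2, 4], S(x) = -2 + 3·(x - 2) + 3/2·(x - 2)² - 1/4·(x - 2)³.
With (x - 2) = 3/2: S(7/2) = 161/32.

5.0313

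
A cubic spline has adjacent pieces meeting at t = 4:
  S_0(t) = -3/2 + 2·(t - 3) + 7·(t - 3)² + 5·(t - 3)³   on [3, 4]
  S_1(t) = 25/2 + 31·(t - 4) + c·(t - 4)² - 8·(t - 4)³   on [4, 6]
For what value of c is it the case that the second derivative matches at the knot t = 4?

S_0''(t) = 14 + 30·(t - 3), so S_0''(4) = 44. On the right, S_1''(4) = 2c, so c = 22.

22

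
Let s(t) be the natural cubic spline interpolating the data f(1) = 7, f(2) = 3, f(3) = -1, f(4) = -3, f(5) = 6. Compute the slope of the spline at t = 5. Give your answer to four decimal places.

11.8036

Write M_i for s''(x_i). With h_i = 1, 1, 1, 1 and divided differences Δ_i = -4, -4, -2, 9, the continuity of s' gives the tridiagonal system
  1·M_0 + 4·M_1 + 1·M_2 = 6(Δ_1 - Δ_0) = 0
  1·M_1 + 4·M_2 + 1·M_3 = 6(Δ_2 - Δ_1) = 12
  1·M_2 + 4·M_3 + 1·M_4 = 6(Δ_3 - Δ_2) = 66
Natural end conditions: M_0 = M_4 = 0.
Solving: M_0 = 0, M_1 = 9/28, M_2 = -9/7, M_3 = 471/28, M_4 = 0.
On [4, 5], s'(t) = b_3 + 2c_3·(t - 4) + 3d_3·(t - 4)² with b_3 = Δ_3 - h_3(2M_3 + M_4)/6 = 95/28, c_3 = M_3/2 = 471/56, d_3 = (M_4 - M_3)/(6h_3) = -157/56. So s'(5) = 661/56.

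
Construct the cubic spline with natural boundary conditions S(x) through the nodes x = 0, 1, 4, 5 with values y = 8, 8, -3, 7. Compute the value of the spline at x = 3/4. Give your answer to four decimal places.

Let M_i = S''(x_i). Step sizes h_i = 1, 3, 1; slopes of the chords Δ_i = (y_(i+1) - y_i)/h_i = 0, -11/3, 10.
  1·M_0 + 8·M_1 + 3·M_2 = 6(Δ_1 - Δ_0) = -22
  3·M_1 + 8·M_2 + 1·M_3 = 6(Δ_2 - Δ_1) = 82
Natural end conditions: M_0 = M_3 = 0.
Forward elimination and back-substitution give M_0 = 0, M_1 = -422/55, M_2 = 722/55, M_3 = 0.
On [0, 1], S(x) = 8 + 211/165·x + 0·x² - 211/165·x³.
With x = 3/4: S(3/4) = 29637/3520.

8.4196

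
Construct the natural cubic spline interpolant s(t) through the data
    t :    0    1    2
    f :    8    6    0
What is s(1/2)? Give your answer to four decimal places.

Write m_i for s''(x_i). With h_i = 1, 1 and divided differences Δ_i = -2, -6, the continuity of s' gives the tridiagonal system
  1·m_0 + 4·m_1 + 1·m_2 = 6(Δ_1 - Δ_0) = -24
Natural end conditions: m_0 = m_2 = 0.
Forward elimination and back-substitution give m_0 = 0, m_1 = -6, m_2 = 0.
On [0, 1], s(t) = 8 - 1·t + 0·t² - 1·t³.
With t = 1/2: s(1/2) = 59/8.

7.3750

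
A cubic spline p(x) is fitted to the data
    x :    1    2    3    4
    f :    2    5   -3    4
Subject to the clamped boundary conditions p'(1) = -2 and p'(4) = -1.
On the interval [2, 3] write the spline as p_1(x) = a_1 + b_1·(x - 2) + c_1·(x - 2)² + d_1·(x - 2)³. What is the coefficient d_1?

Write M_i for p''(x_i). With h_i = 1, 1, 1 and divided differences Δ_i = 3, -8, 7, the continuity of p' gives the tridiagonal system
  1·M_0 + 4·M_1 + 1·M_2 = 6(Δ_1 - Δ_0) = -66
  1·M_1 + 4·M_2 + 1·M_3 = 6(Δ_2 - Δ_1) = 90
Clamped end conditions give two more equations: 2h_0·M_0 + h_0·M_1 = 6(Δ_0 - p'(1)) = 30 and h_2·M_2 + 2h_2·M_3 = 6(p'(4) - Δ_2) = -48.
Hence M_0 = 98/3, M_1 = -106/3, M_2 = 128/3, M_3 = -136/3.
On [2, 3], with p_1(x) = a_1 + b_1·(x - 2) + c_1·(x - 2)² + d_1·(x - 2)³: c_1 = M_1/2 = -53/3, d_1 = (M_2 - M_1)/(6h_1) = 13, b_1 = Δ_1 - h_1(2M_1 + M_2)/6 = -10/3.

13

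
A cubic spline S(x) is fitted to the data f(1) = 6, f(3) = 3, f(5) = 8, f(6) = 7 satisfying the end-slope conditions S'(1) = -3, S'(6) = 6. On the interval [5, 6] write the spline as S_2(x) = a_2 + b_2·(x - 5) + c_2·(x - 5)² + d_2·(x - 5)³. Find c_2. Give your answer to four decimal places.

With m_i denoting the second derivative at x_i, h_i = 2, 2, 1, and Δ_i = (y_(i+1) − y_i)/h_i = -3/2, 5/2, -1:
  2·m_0 + 8·m_1 + 2·m_2 = 6(Δ_1 - Δ_0) = 24
  2·m_1 + 6·m_2 + 1·m_3 = 6(Δ_2 - Δ_1) = -21
Clamped end conditions give two more equations: 2h_0·m_0 + h_0·m_1 = 6(Δ_0 - S'(1)) = 9 and h_2·m_2 + 2h_2·m_3 = 6(S'(6) - Δ_2) = 42.
Solving the tridiagonal system: m_0 = -12/23, m_1 = 255/46, m_2 = -222/23, m_3 = 594/23.
On [5, 6], with S_2(x) = a_2 + b_2·(x - 5) + c_2·(x - 5)² + d_2·(x - 5)³: c_2 = m_2/2 = -111/23, d_2 = (m_3 - m_2)/(6h_2) = 136/23, b_2 = Δ_2 - h_2(2m_2 + m_3)/6 = -48/23.

-4.8261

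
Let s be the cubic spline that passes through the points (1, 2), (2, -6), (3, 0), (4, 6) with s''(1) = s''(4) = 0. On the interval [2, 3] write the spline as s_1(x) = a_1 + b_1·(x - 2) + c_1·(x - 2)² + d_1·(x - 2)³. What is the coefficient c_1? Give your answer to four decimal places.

11.2000

With M_i denoting the second derivative at x_i, h_i = 1, 1, 1, and Δ_i = (y_(i+1) − y_i)/h_i = -8, 6, 6:
  1·M_0 + 4·M_1 + 1·M_2 = 6(Δ_1 - Δ_0) = 84
  1·M_1 + 4·M_2 + 1·M_3 = 6(Δ_2 - Δ_1) = 0
Natural end conditions: M_0 = M_3 = 0.
Solving: M_0 = 0, M_1 = 112/5, M_2 = -28/5, M_3 = 0.
On [2, 3], with s_1(x) = a_1 + b_1·(x - 2) + c_1·(x - 2)² + d_1·(x - 2)³: c_1 = M_1/2 = 56/5, d_1 = (M_2 - M_1)/(6h_1) = -14/3, b_1 = Δ_1 - h_1(2M_1 + M_2)/6 = -8/15.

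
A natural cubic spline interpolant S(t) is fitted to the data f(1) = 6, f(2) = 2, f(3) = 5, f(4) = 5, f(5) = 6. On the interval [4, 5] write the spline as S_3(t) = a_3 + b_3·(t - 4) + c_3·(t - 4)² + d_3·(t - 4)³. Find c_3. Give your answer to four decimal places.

Write M_i for S''(x_i). With h_i = 1, 1, 1, 1 and divided differences Δ_i = -4, 3, 0, 1, the continuity of S' gives the tridiagonal system
  1·M_0 + 4·M_1 + 1·M_2 = 6(Δ_1 - Δ_0) = 42
  1·M_1 + 4·M_2 + 1·M_3 = 6(Δ_2 - Δ_1) = -18
  1·M_2 + 4·M_3 + 1·M_4 = 6(Δ_3 - Δ_2) = 6
Natural end conditions: M_0 = M_4 = 0.
Solving the tridiagonal system: M_0 = 0, M_1 = 177/14, M_2 = -60/7, M_3 = 51/14, M_4 = 0.
On [4, 5], with S_3(t) = a_3 + b_3·(t - 4) + c_3·(t - 4)² + d_3·(t - 4)³: c_3 = M_3/2 = 51/28, d_3 = (M_4 - M_3)/(6h_3) = -17/28, b_3 = Δ_3 - h_3(2M_3 + M_4)/6 = -3/14.

1.8214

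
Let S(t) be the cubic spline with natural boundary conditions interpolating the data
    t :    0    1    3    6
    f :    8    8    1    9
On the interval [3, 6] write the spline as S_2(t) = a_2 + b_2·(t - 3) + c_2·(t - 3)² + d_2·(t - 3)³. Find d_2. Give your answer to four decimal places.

-0.2619

Put M_i = S'' at the i-th knot. Here h = (1, 2, 3) and Δ = (0, -7/2, 8/3), so the interior equations h_(i-1)·M_(i-1) + 2(h_(i-1)+h_i)·M_i + h_i·M_(i+1) = 6(Δ_i − Δ_(i-1)) read
  1·M_0 + 6·M_1 + 2·M_2 = 6(Δ_1 - Δ_0) = -21
  2·M_1 + 10·M_2 + 3·M_3 = 6(Δ_2 - Δ_1) = 37
Natural end conditions: M_0 = M_3 = 0.
Hence M_0 = 0, M_1 = -71/14, M_2 = 33/7, M_3 = 0.
On [3, 6], with S_2(t) = a_2 + b_2·(t - 3) + c_2·(t - 3)² + d_2·(t - 3)³: c_2 = M_2/2 = 33/14, d_2 = (M_3 - M_2)/(6h_2) = -11/42, b_2 = Δ_2 - h_2(2M_2 + M_3)/6 = -43/21.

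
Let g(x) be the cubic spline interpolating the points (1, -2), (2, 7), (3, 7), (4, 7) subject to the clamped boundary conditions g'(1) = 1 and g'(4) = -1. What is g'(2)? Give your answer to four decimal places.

With M_i denoting the second derivative at x_i, h_i = 1, 1, 1, and Δ_i = (y_(i+1) − y_i)/h_i = 9, 0, 0:
  1·M_0 + 4·M_1 + 1·M_2 = 6(Δ_1 - Δ_0) = -54
  1·M_1 + 4·M_2 + 1·M_3 = 6(Δ_2 - Δ_1) = 0
Clamped end conditions give two more equations: 2h_0·M_0 + h_0·M_1 = 6(Δ_0 - g'(1)) = 48 and h_2·M_2 + 2h_2·M_3 = 6(g'(4) - Δ_2) = -6.
Hence M_0 = 544/15, M_1 = -368/15, M_2 = 118/15, M_3 = -104/15.
On [2, 3], g'(x) = b_1 + 2c_1·(x - 2) + 3d_1·(x - 2)² with b_1 = Δ_1 - h_1(2M_1 + M_2)/6 = 103/15, c_1 = M_1/2 = -184/15, d_1 = (M_2 - M_1)/(6h_1) = 27/5. So g'(2) = 103/15.

6.8667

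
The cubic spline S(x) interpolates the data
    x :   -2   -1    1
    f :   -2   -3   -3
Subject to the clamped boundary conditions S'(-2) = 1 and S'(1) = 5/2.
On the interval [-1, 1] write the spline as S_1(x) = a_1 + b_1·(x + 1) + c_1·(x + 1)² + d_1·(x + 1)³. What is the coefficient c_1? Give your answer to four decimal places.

Write m_i for S''(x_i). With h_i = 1, 2 and divided differences Δ_i = -1, 0, the continuity of S' gives the tridiagonal system
  1·m_0 + 6·m_1 + 2·m_2 = 6(Δ_1 - Δ_0) = 6
Clamped end conditions give two more equations: 2h_0·m_0 + h_0·m_1 = 6(Δ_0 - S'(-2)) = -12 and h_1·m_1 + 2h_1·m_2 = 6(S'(1) - Δ_1) = 15.
Forward elimination and back-substitution give m_0 = -13/2, m_1 = 1, m_2 = 13/4.
On [-1, 1], with S_1(x) = a_1 + b_1·(x + 1) + c_1·(x + 1)² + d_1·(x + 1)³: c_1 = m_1/2 = 1/2, d_1 = (m_2 - m_1)/(6h_1) = 3/16, b_1 = Δ_1 - h_1(2m_1 + m_2)/6 = -7/4.

0.5000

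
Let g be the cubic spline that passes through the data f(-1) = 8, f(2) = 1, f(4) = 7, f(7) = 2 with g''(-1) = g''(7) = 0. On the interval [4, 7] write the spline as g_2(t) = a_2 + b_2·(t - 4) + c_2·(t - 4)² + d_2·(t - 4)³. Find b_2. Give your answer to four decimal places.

1.9167

Write M_i for g''(x_i). With h_i = 3, 2, 3 and divided differences Δ_i = -7/3, 3, -5/3, the continuity of g' gives the tridiagonal system
  3·M_0 + 10·M_1 + 2·M_2 = 6(Δ_1 - Δ_0) = 32
  2·M_1 + 10·M_2 + 3·M_3 = 6(Δ_2 - Δ_1) = -28
Natural end conditions: M_0 = M_3 = 0.
Solving the tridiagonal system: M_0 = 0, M_1 = 47/12, M_2 = -43/12, M_3 = 0.
On [4, 7], with g_2(t) = a_2 + b_2·(t - 4) + c_2·(t - 4)² + d_2·(t - 4)³: c_2 = M_2/2 = -43/24, d_2 = (M_3 - M_2)/(6h_2) = 43/216, b_2 = Δ_2 - h_2(2M_2 + M_3)/6 = 23/12.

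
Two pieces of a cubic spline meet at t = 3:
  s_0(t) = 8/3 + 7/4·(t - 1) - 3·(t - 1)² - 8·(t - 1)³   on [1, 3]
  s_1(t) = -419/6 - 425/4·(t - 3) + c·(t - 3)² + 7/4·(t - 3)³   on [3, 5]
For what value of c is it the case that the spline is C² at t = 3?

s_0''(t) = -6 - 48·(t - 1), so s_0''(3) = -102. On the right, s_1''(3) = 2c, so c = -51.

-51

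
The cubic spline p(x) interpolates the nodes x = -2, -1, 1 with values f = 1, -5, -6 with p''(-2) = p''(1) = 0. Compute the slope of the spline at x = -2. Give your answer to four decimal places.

-6.9167

Put M_i = p'' at the i-th knot. Here h = (1, 2) and Δ = (-6, -1/2), so the interior equations h_(i-1)·M_(i-1) + 2(h_(i-1)+h_i)·M_i + h_i·M_(i+1) = 6(Δ_i − Δ_(i-1)) read
  1·M_0 + 6·M_1 + 2·M_2 = 6(Δ_1 - Δ_0) = 33
Natural end conditions: M_0 = M_2 = 0.
Solving: M_0 = 0, M_1 = 11/2, M_2 = 0.
On [-2, -1], p'(x) = b_0 + 2c_0·(x + 2) + 3d_0·(x + 2)² with b_0 = Δ_0 - h_0(2M_0 + M_1)/6 = -83/12, c_0 = M_0/2 = 0, d_0 = (M_1 - M_0)/(6h_0) = 11/12. So p'(-2) = -83/12.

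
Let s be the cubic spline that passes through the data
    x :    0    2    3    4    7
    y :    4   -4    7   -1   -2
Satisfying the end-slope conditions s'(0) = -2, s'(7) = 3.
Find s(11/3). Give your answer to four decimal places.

With M_i denoting the second derivative at x_i, h_i = 2, 1, 1, 3, and Δ_i = (y_(i+1) − y_i)/h_i = -4, 11, -8, -1/3:
  2·M_0 + 6·M_1 + 1·M_2 = 6(Δ_1 - Δ_0) = 90
  1·M_1 + 4·M_2 + 1·M_3 = 6(Δ_2 - Δ_1) = -114
  1·M_2 + 8·M_3 + 3·M_4 = 6(Δ_3 - Δ_2) = 46
Clamped end conditions give two more equations: 2h_0·M_0 + h_0·M_1 = 6(Δ_0 - s'(0)) = -12 and h_3·M_3 + 2h_3·M_4 = 6(s'(7) - Δ_3) = 20.
Forward elimination and back-substitution give M_0 = -1296/79, M_1 = 2118/79, M_2 = -3006/79, M_3 = 900/79, M_4 = -560/237.
On [3, 4], s(x) = 7 + 220/79·(x - 3) - 1503/79·(x - 3)² + 651/79·(x - 3)³.
With (x - 3) = 2/3: s(11/3) = 2021/711.

2.8425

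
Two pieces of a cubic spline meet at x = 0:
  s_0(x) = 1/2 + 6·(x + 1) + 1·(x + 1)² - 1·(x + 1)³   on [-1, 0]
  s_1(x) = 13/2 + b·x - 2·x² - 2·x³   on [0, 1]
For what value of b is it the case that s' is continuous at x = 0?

5

s_0'(x) = 6 + 2·(x + 1) - 3·(x + 1)², so s_0'(0) = 5. On the right, s_1'(0) = b, so b = 5.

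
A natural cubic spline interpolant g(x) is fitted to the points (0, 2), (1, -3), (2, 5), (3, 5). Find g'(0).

-9

Let σ_i = g''(x_i). Step sizes h_i = 1, 1, 1; slopes of the chords Δ_i = (y_(i+1) - y_i)/h_i = -5, 8, 0.
  1·σ_0 + 4·σ_1 + 1·σ_2 = 6(Δ_1 - Δ_0) = 78
  1·σ_1 + 4·σ_2 + 1·σ_3 = 6(Δ_2 - Δ_1) = -48
Natural end conditions: σ_0 = σ_3 = 0.
Solving: σ_0 = 0, σ_1 = 24, σ_2 = -18, σ_3 = 0.
On [0, 1], g'(x) = b_0 + 2c_0·x + 3d_0·x² with b_0 = Δ_0 - h_0(2σ_0 + σ_1)/6 = -9, c_0 = σ_0/2 = 0, d_0 = (σ_1 - σ_0)/(6h_0) = 4. So g'(0) = -9.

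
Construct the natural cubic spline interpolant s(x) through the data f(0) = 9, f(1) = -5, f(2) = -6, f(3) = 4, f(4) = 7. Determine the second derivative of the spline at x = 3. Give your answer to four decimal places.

-14.5714

With M_i denoting the second derivative at x_i, h_i = 1, 1, 1, 1, and Δ_i = (y_(i+1) − y_i)/h_i = -14, -1, 10, 3:
  1·M_0 + 4·M_1 + 1·M_2 = 6(Δ_1 - Δ_0) = 78
  1·M_1 + 4·M_2 + 1·M_3 = 6(Δ_2 - Δ_1) = 66
  1·M_2 + 4·M_3 + 1·M_4 = 6(Δ_3 - Δ_2) = -42
Natural end conditions: M_0 = M_4 = 0.
Solving: M_0 = 0, M_1 = 108/7, M_2 = 114/7, M_3 = -102/7, M_4 = 0.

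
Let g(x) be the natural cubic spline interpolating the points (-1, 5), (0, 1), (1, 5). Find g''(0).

12

Put σ_i = g'' at the i-th knot. Here h = (1, 1) and Δ = (-4, 4), so the interior equations h_(i-1)·σ_(i-1) + 2(h_(i-1)+h_i)·σ_i + h_i·σ_(i+1) = 6(Δ_i − Δ_(i-1)) read
  1·σ_0 + 4·σ_1 + 1·σ_2 = 6(Δ_1 - Δ_0) = 48
Natural end conditions: σ_0 = σ_2 = 0.
Forward elimination and back-substitution give σ_0 = 0, σ_1 = 12, σ_2 = 0.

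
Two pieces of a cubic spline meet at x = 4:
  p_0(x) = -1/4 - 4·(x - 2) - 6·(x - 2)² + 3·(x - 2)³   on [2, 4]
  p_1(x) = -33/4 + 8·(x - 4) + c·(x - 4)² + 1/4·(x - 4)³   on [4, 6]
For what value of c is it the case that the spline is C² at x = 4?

12

p_0''(x) = -12 + 18·(x - 2), so p_0''(4) = 24. On the right, p_1''(4) = 2c, so c = 12.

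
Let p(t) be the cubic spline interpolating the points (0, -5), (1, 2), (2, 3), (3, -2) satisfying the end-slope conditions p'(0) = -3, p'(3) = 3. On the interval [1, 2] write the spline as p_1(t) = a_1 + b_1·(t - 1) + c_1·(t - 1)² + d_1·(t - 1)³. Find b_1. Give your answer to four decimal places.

Let M_i = p''(x_i). Step sizes h_i = 1, 1, 1; slopes of the chords Δ_i = (y_(i+1) - y_i)/h_i = 7, 1, -5.
  1·M_0 + 4·M_1 + 1·M_2 = 6(Δ_1 - Δ_0) = -36
  1·M_1 + 4·M_2 + 1·M_3 = 6(Δ_2 - Δ_1) = -36
Clamped end conditions give two more equations: 2h_0·M_0 + h_0·M_1 = 6(Δ_0 - p'(0)) = 60 and h_2·M_2 + 2h_2·M_3 = 6(p'(3) - Δ_2) = 48.
Forward elimination and back-substitution give M_0 = 188/5, M_1 = -76/5, M_2 = -64/5, M_3 = 152/5.
On [1, 2], with p_1(t) = a_1 + b_1·(t - 1) + c_1·(t - 1)² + d_1·(t - 1)³: c_1 = M_1/2 = -38/5, d_1 = (M_2 - M_1)/(6h_1) = 2/5, b_1 = Δ_1 - h_1(2M_1 + M_2)/6 = 41/5.

8.2000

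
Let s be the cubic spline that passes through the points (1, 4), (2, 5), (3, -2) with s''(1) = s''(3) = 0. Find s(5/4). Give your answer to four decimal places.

4.7188

Put M_i = s'' at the i-th knot. Here h = (1, 1) and Δ = (1, -7), so the interior equations h_(i-1)·M_(i-1) + 2(h_(i-1)+h_i)·M_i + h_i·M_(i+1) = 6(Δ_i − Δ_(i-1)) read
  1·M_0 + 4·M_1 + 1·M_2 = 6(Δ_1 - Δ_0) = -48
Natural end conditions: M_0 = M_2 = 0.
Solving: M_0 = 0, M_1 = -12, M_2 = 0.
On [1, 2], s(t) = 4 + 3·(t - 1) + 0·(t - 1)² - 2·(t - 1)³.
With (t - 1) = 1/4: s(5/4) = 151/32.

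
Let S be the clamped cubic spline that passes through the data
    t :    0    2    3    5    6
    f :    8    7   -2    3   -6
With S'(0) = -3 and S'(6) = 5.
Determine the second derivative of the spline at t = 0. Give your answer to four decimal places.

11.9866

Let σ_i = S''(x_i). Step sizes h_i = 2, 1, 2, 1; slopes of the chords Δ_i = (y_(i+1) - y_i)/h_i = -1/2, -9, 5/2, -9.
  2·σ_0 + 6·σ_1 + 1·σ_2 = 6(Δ_1 - Δ_0) = -51
  1·σ_1 + 6·σ_2 + 2·σ_3 = 6(Δ_2 - Δ_1) = 69
  2·σ_2 + 6·σ_3 + 1·σ_4 = 6(Δ_3 - Δ_2) = -69
Clamped end conditions give two more equations: 2h_0·σ_0 + h_0·σ_1 = 6(Δ_0 - S'(0)) = 15 and h_3·σ_3 + 2h_3·σ_4 = 6(S'(6) - Δ_3) = 84.
Forward elimination and back-substitution give σ_0 = 4459/372, σ_1 = -1532/93, σ_2 = 4439/186, σ_3 = -2684/93, σ_4 = 5248/93.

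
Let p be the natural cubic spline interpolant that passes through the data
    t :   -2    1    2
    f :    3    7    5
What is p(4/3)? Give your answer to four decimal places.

Put M_i = p'' at the i-th knot. Here h = (3, 1) and Δ = (4/3, -2), so the interior equations h_(i-1)·M_(i-1) + 2(h_(i-1)+h_i)·M_i + h_i·M_(i+1) = 6(Δ_i − Δ_(i-1)) read
  3·M_0 + 8·M_1 + 1·M_2 = 6(Δ_1 - Δ_0) = -20
Natural end conditions: M_0 = M_2 = 0.
Solving: M_0 = 0, M_1 = -5/2, M_2 = 0.
On [1, 2], p(t) = 7 - 7/6·(t - 1) - 5/4·(t - 1)² + 5/12·(t - 1)³.
With (t - 1) = 1/3: p(4/3) = 1051/162.

6.4877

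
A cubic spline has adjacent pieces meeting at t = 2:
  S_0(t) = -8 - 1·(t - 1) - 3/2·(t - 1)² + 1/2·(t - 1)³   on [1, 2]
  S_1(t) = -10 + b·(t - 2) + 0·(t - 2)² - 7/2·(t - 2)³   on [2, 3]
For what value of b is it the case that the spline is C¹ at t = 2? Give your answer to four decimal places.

-2.5000

S_0'(t) = -1 - 3·(t - 1) + 3/2·(t - 1)², so S_0'(2) = -5/2. On the right, S_1'(2) = b, so b = -5/2.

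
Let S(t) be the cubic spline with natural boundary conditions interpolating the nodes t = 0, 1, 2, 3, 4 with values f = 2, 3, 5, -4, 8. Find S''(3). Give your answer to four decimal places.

38.5714

With σ_i denoting the second derivative at x_i, h_i = 1, 1, 1, 1, and Δ_i = (y_(i+1) − y_i)/h_i = 1, 2, -9, 12:
  1·σ_0 + 4·σ_1 + 1·σ_2 = 6(Δ_1 - Δ_0) = 6
  1·σ_1 + 4·σ_2 + 1·σ_3 = 6(Δ_2 - Δ_1) = -66
  1·σ_2 + 4·σ_3 + 1·σ_4 = 6(Δ_3 - Δ_2) = 126
Natural end conditions: σ_0 = σ_4 = 0.
Solving the tridiagonal system: σ_0 = 0, σ_1 = 60/7, σ_2 = -198/7, σ_3 = 270/7, σ_4 = 0.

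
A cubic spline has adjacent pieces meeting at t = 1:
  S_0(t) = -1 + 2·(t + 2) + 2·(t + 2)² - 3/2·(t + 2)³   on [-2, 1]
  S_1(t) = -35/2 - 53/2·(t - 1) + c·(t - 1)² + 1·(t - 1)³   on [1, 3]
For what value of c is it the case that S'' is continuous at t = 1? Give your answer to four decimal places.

S_0''(t) = 4 - 9·(t + 2), so S_0''(1) = -23. On the right, S_1''(1) = 2c, so c = -23/2.

-11.5000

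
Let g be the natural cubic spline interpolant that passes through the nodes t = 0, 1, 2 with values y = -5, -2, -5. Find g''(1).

-9

Put m_i = g'' at the i-th knot. Here h = (1, 1) and Δ = (3, -3), so the interior equations h_(i-1)·m_(i-1) + 2(h_(i-1)+h_i)·m_i + h_i·m_(i+1) = 6(Δ_i − Δ_(i-1)) read
  1·m_0 + 4·m_1 + 1·m_2 = 6(Δ_1 - Δ_0) = -36
Natural end conditions: m_0 = m_2 = 0.
Solving: m_0 = 0, m_1 = -9, m_2 = 0.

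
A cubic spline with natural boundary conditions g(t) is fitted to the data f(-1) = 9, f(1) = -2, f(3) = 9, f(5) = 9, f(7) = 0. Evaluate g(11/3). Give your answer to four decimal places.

10.8730

Write M_i for g''(x_i). With h_i = 2, 2, 2, 2 and divided differences Δ_i = -11/2, 11/2, 0, -9/2, the continuity of g' gives the tridiagonal system
  2·M_0 + 8·M_1 + 2·M_2 = 6(Δ_1 - Δ_0) = 66
  2·M_1 + 8·M_2 + 2·M_3 = 6(Δ_2 - Δ_1) = -33
  2·M_2 + 8·M_3 + 2·M_4 = 6(Δ_3 - Δ_2) = -27
Natural end conditions: M_0 = M_4 = 0.
Hence M_0 = 0, M_1 = 1095/112, M_2 = -171/28, M_3 = -207/112, M_4 = 0.
On [3, 5], g(t) = 9 + 75/16·(t - 3) - 171/56·(t - 3)² + 159/448·(t - 3)³.
With (t - 3) = 2/3: g(11/3) = 685/63.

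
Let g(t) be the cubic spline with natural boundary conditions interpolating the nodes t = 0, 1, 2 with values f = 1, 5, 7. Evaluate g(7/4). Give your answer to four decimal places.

6.6172

Let M_i = g''(x_i). Step sizes h_i = 1, 1; slopes of the chords Δ_i = (y_(i+1) - y_i)/h_i = 4, 2.
  1·M_0 + 4·M_1 + 1·M_2 = 6(Δ_1 - Δ_0) = -12
Natural end conditions: M_0 = M_2 = 0.
Solving the tridiagonal system: M_0 = 0, M_1 = -3, M_2 = 0.
On [1, 2], g(t) = 5 + 3·(t - 1) - 3/2·(t - 1)² + 1/2·(t - 1)³.
With (t - 1) = 3/4: g(7/4) = 847/128.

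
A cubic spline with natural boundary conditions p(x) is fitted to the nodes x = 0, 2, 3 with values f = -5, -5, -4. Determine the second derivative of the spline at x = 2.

Let M_i = p''(x_i). Step sizes h_i = 2, 1; slopes of the chords Δ_i = (y_(i+1) - y_i)/h_i = 0, 1.
  2·M_0 + 6·M_1 + 1·M_2 = 6(Δ_1 - Δ_0) = 6
Natural end conditions: M_0 = M_2 = 0.
Forward elimination and back-substitution give M_0 = 0, M_1 = 1, M_2 = 0.

1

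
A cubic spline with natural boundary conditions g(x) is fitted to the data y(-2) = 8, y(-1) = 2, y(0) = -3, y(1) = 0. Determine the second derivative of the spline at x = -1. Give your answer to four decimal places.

-1.6000

Write m_i for g''(x_i). With h_i = 1, 1, 1 and divided differences Δ_i = -6, -5, 3, the continuity of g' gives the tridiagonal system
  1·m_0 + 4·m_1 + 1·m_2 = 6(Δ_1 - Δ_0) = 6
  1·m_1 + 4·m_2 + 1·m_3 = 6(Δ_2 - Δ_1) = 48
Natural end conditions: m_0 = m_3 = 0.
Forward elimination and back-substitution give m_0 = 0, m_1 = -8/5, m_2 = 62/5, m_3 = 0.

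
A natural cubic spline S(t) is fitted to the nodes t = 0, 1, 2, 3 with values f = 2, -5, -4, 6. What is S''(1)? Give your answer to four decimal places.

9.2000

Put m_i = S'' at the i-th knot. Here h = (1, 1, 1) and Δ = (-7, 1, 10), so the interior equations h_(i-1)·m_(i-1) + 2(h_(i-1)+h_i)·m_i + h_i·m_(i+1) = 6(Δ_i − Δ_(i-1)) read
  1·m_0 + 4·m_1 + 1·m_2 = 6(Δ_1 - Δ_0) = 48
  1·m_1 + 4·m_2 + 1·m_3 = 6(Δ_2 - Δ_1) = 54
Natural end conditions: m_0 = m_3 = 0.
Solving the tridiagonal system: m_0 = 0, m_1 = 46/5, m_2 = 56/5, m_3 = 0.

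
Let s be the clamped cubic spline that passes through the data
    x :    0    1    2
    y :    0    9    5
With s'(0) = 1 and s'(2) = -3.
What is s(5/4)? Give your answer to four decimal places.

9.1133

Put σ_i = s'' at the i-th knot. Here h = (1, 1) and Δ = (9, -4), so the interior equations h_(i-1)·σ_(i-1) + 2(h_(i-1)+h_i)·σ_i + h_i·σ_(i+1) = 6(Δ_i − Δ_(i-1)) read
  1·σ_0 + 4·σ_1 + 1·σ_2 = 6(Δ_1 - Δ_0) = -78
Clamped end conditions give two more equations: 2h_0·σ_0 + h_0·σ_1 = 6(Δ_0 - s'(0)) = 48 and h_1·σ_1 + 2h_1·σ_2 = 6(s'(2) - Δ_1) = 6.
Hence σ_0 = 83/2, σ_1 = -35, σ_2 = 41/2.
On [1, 2], s(x) = 9 + 17/4·(x - 1) - 35/2·(x - 1)² + 37/4·(x - 1)³.
With (x - 1) = 1/4: s(5/4) = 2333/256.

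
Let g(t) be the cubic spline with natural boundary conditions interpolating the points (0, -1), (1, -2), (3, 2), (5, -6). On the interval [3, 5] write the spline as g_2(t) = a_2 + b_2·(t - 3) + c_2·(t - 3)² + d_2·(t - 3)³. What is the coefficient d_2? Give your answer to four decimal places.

0.4773

Let σ_i = g''(x_i). Step sizes h_i = 1, 2, 2; slopes of the chords Δ_i = (y_(i+1) - y_i)/h_i = -1, 2, -4.
  1·σ_0 + 6·σ_1 + 2·σ_2 = 6(Δ_1 - Δ_0) = 18
  2·σ_1 + 8·σ_2 + 2·σ_3 = 6(Δ_2 - Δ_1) = -36
Natural end conditions: σ_0 = σ_3 = 0.
Solving the tridiagonal system: σ_0 = 0, σ_1 = 54/11, σ_2 = -63/11, σ_3 = 0.
On [3, 5], with g_2(t) = a_2 + b_2·(t - 3) + c_2·(t - 3)² + d_2·(t - 3)³: c_2 = σ_2/2 = -63/22, d_2 = (σ_3 - σ_2)/(6h_2) = 21/44, b_2 = Δ_2 - h_2(2σ_2 + σ_3)/6 = -2/11.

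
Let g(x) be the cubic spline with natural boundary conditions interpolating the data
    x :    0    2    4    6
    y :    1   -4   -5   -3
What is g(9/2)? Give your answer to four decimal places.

-4.6750

Write m_i for g''(x_i). With h_i = 2, 2, 2 and divided differences Δ_i = -5/2, -1/2, 1, the continuity of g' gives the tridiagonal system
  2·m_0 + 8·m_1 + 2·m_2 = 6(Δ_1 - Δ_0) = 12
  2·m_1 + 8·m_2 + 2·m_3 = 6(Δ_2 - Δ_1) = 9
Natural end conditions: m_0 = m_3 = 0.
Forward elimination and back-substitution give m_0 = 0, m_1 = 13/10, m_2 = 4/5, m_3 = 0.
On [4, 6], g(x) = -5 + 7/15·(x - 4) + 2/5·(x - 4)² - 1/15·(x - 4)³.
With (x - 4) = 1/2: g(9/2) = -187/40.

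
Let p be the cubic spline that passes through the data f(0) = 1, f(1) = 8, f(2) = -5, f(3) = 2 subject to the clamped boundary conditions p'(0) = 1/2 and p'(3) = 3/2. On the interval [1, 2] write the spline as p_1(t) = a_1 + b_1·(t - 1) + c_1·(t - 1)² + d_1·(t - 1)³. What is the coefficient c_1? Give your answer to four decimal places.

-27.7667

With M_i denoting the second derivative at x_i, h_i = 1, 1, 1, and Δ_i = (y_(i+1) − y_i)/h_i = 7, -13, 7:
  1·M_0 + 4·M_1 + 1·M_2 = 6(Δ_1 - Δ_0) = -120
  1·M_1 + 4·M_2 + 1·M_3 = 6(Δ_2 - Δ_1) = 120
Clamped end conditions give two more equations: 2h_0·M_0 + h_0·M_1 = 6(Δ_0 - p'(0)) = 39 and h_2·M_2 + 2h_2·M_3 = 6(p'(3) - Δ_2) = -33.
Hence M_0 = 709/15, M_1 = -833/15, M_2 = 823/15, M_3 = -659/15.
On [1, 2], with p_1(t) = a_1 + b_1·(t - 1) + c_1·(t - 1)² + d_1·(t - 1)³: c_1 = M_1/2 = -833/30, d_1 = (M_2 - M_1)/(6h_1) = 92/5, b_1 = Δ_1 - h_1(2M_1 + M_2)/6 = -109/30.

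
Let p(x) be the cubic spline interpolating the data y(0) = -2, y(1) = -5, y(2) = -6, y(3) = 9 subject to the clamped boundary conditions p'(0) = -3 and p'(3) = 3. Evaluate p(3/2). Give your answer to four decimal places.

-7.5000

Write σ_i for p''(x_i). With h_i = 1, 1, 1 and divided differences Δ_i = -3, -1, 15, the continuity of p' gives the tridiagonal system
  1·σ_0 + 4·σ_1 + 1·σ_2 = 6(Δ_1 - Δ_0) = 12
  1·σ_1 + 4·σ_2 + 1·σ_3 = 6(Δ_2 - Δ_1) = 96
Clamped end conditions give two more equations: 2h_0·σ_0 + h_0·σ_1 = 6(Δ_0 - p'(0)) = 0 and h_2·σ_2 + 2h_2·σ_3 = 6(p'(3) - Δ_2) = -72.
Forward elimination and back-substitution give σ_0 = 4, σ_1 = -8, σ_2 = 40, σ_3 = -56.
On [1, 2], p(x) = -5 - 5·(x - 1) - 4·(x - 1)² + 8·(x - 1)³.
With (x - 1) = 1/2: p(3/2) = -15/2.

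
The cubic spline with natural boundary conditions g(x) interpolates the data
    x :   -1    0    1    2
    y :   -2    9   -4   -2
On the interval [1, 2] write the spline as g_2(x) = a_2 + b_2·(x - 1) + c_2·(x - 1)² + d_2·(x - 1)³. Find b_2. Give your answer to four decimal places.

-9.2000

With m_i denoting the second derivative at x_i, h_i = 1, 1, 1, and Δ_i = (y_(i+1) − y_i)/h_i = 11, -13, 2:
  1·m_0 + 4·m_1 + 1·m_2 = 6(Δ_1 - Δ_0) = -144
  1·m_1 + 4·m_2 + 1·m_3 = 6(Δ_2 - Δ_1) = 90
Natural end conditions: m_0 = m_3 = 0.
Solving the tridiagonal system: m_0 = 0, m_1 = -222/5, m_2 = 168/5, m_3 = 0.
On [1, 2], with g_2(x) = a_2 + b_2·(x - 1) + c_2·(x - 1)² + d_2·(x - 1)³: c_2 = m_2/2 = 84/5, d_2 = (m_3 - m_2)/(6h_2) = -28/5, b_2 = Δ_2 - h_2(2m_2 + m_3)/6 = -46/5.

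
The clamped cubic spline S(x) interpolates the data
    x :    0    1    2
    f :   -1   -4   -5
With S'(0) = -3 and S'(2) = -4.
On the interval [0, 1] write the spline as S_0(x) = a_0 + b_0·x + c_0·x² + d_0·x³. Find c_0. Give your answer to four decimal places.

-1.7500

With σ_i denoting the second derivative at x_i, h_i = 1, 1, and Δ_i = (y_(i+1) − y_i)/h_i = -3, -1:
  1·σ_0 + 4·σ_1 + 1·σ_2 = 6(Δ_1 - Δ_0) = 12
Clamped end conditions give two more equations: 2h_0·σ_0 + h_0·σ_1 = 6(Δ_0 - S'(0)) = 0 and h_1·σ_1 + 2h_1·σ_2 = 6(S'(2) - Δ_1) = -18.
Solving the tridiagonal system: σ_0 = -7/2, σ_1 = 7, σ_2 = -25/2.
On [0, 1], with S_0(x) = a_0 + b_0·x + c_0·x² + d_0·x³: c_0 = σ_0/2 = -7/4, d_0 = (σ_1 - σ_0)/(6h_0) = 7/4, b_0 = Δ_0 - h_0(2σ_0 + σ_1)/6 = -3.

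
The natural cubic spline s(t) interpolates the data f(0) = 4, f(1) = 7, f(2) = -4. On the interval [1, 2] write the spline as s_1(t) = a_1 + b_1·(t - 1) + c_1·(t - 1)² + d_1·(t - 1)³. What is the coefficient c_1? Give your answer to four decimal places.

Write σ_i for s''(x_i). With h_i = 1, 1 and divided differences Δ_i = 3, -11, the continuity of s' gives the tridiagonal system
  1·σ_0 + 4·σ_1 + 1·σ_2 = 6(Δ_1 - Δ_0) = -84
Natural end conditions: σ_0 = σ_2 = 0.
Hence σ_0 = 0, σ_1 = -21, σ_2 = 0.
On [1, 2], with s_1(t) = a_1 + b_1·(t - 1) + c_1·(t - 1)² + d_1·(t - 1)³: c_1 = σ_1/2 = -21/2, d_1 = (σ_2 - σ_1)/(6h_1) = 7/2, b_1 = Δ_1 - h_1(2σ_1 + σ_2)/6 = -4.

-10.5000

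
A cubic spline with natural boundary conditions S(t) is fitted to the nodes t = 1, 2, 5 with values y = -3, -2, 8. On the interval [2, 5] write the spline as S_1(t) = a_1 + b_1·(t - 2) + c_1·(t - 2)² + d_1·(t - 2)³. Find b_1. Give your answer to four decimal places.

Write m_i for S''(x_i). With h_i = 1, 3 and divided differences Δ_i = 1, 10/3, the continuity of S' gives the tridiagonal system
  1·m_0 + 8·m_1 + 3·m_2 = 6(Δ_1 - Δ_0) = 14
Natural end conditions: m_0 = m_2 = 0.
Hence m_0 = 0, m_1 = 7/4, m_2 = 0.
On [2, 5], with S_1(t) = a_1 + b_1·(t - 2) + c_1·(t - 2)² + d_1·(t - 2)³: c_1 = m_1/2 = 7/8, d_1 = (m_2 - m_1)/(6h_1) = -7/72, b_1 = Δ_1 - h_1(2m_1 + m_2)/6 = 19/12.

1.5833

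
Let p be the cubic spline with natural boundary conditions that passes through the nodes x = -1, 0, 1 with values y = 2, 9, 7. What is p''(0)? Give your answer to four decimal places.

Let M_i = p''(x_i). Step sizes h_i = 1, 1; slopes of the chords Δ_i = (y_(i+1) - y_i)/h_i = 7, -2.
  1·M_0 + 4·M_1 + 1·M_2 = 6(Δ_1 - Δ_0) = -54
Natural end conditions: M_0 = M_2 = 0.
Solving: M_0 = 0, M_1 = -27/2, M_2 = 0.

-13.5000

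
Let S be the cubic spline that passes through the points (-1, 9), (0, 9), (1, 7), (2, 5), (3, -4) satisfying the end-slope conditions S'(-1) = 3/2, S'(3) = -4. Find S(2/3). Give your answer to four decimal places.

With M_i denoting the second derivative at x_i, h_i = 1, 1, 1, 1, and Δ_i = (y_(i+1) − y_i)/h_i = 0, -2, -2, -9:
  1·M_0 + 4·M_1 + 1·M_2 = 6(Δ_1 - Δ_0) = -12
  1·M_1 + 4·M_2 + 1·M_3 = 6(Δ_2 - Δ_1) = 0
  1·M_2 + 4·M_3 + 1·M_4 = 6(Δ_3 - Δ_2) = -42
Clamped end conditions give two more equations: 2h_0·M_0 + h_0·M_1 = 6(Δ_0 - S'(-1)) = -9 and h_3·M_3 + 2h_3·M_4 = 6(S'(3) - Δ_3) = 30.
Hence M_0 = -149/56, M_1 = -103/28, M_2 = 43/8, M_3 = -499/28, M_4 = 1339/56.
On [0, 1], S(t) = 9 - 187/112·t - 103/56·t² + 169/112·t³.
With t = 2/3: S(2/3) = 11365/1512.

7.5165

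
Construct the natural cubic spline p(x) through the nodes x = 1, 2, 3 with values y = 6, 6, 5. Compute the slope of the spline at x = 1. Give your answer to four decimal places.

0.2500

Let σ_i = p''(x_i). Step sizes h_i = 1, 1; slopes of the chords Δ_i = (y_(i+1) - y_i)/h_i = 0, -1.
  1·σ_0 + 4·σ_1 + 1·σ_2 = 6(Δ_1 - Δ_0) = -6
Natural end conditions: σ_0 = σ_2 = 0.
Solving the tridiagonal system: σ_0 = 0, σ_1 = -3/2, σ_2 = 0.
On [1, 2], p'(x) = b_0 + 2c_0·(x - 1) + 3d_0·(x - 1)² with b_0 = Δ_0 - h_0(2σ_0 + σ_1)/6 = 1/4, c_0 = σ_0/2 = 0, d_0 = (σ_1 - σ_0)/(6h_0) = -1/4. So p'(1) = 1/4.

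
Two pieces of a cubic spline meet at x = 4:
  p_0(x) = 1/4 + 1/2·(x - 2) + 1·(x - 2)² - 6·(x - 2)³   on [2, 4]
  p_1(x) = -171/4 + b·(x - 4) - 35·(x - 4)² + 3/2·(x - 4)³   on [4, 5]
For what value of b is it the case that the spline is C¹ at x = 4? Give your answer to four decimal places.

-67.5000

p_0'(x) = 1/2 + 2·(x - 2) - 18·(x - 2)², so p_0'(4) = -135/2. On the right, p_1'(4) = b, so b = -135/2.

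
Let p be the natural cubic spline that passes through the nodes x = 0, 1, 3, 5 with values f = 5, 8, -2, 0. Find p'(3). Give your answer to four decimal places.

-3.7273

Put m_i = p'' at the i-th knot. Here h = (1, 2, 2) and Δ = (3, -5, 1), so the interior equations h_(i-1)·m_(i-1) + 2(h_(i-1)+h_i)·m_i + h_i·m_(i+1) = 6(Δ_i − Δ_(i-1)) read
  1·m_0 + 6·m_1 + 2·m_2 = 6(Δ_1 - Δ_0) = -48
  2·m_1 + 8·m_2 + 2·m_3 = 6(Δ_2 - Δ_1) = 36
Natural end conditions: m_0 = m_3 = 0.
Solving the tridiagonal system: m_0 = 0, m_1 = -114/11, m_2 = 78/11, m_3 = 0.
On [3, 5], p'(x) = b_2 + 2c_2·(x - 3) + 3d_2·(x - 3)² with b_2 = Δ_2 - h_2(2m_2 + m_3)/6 = -41/11, c_2 = m_2/2 = 39/11, d_2 = (m_3 - m_2)/(6h_2) = -13/22. So p'(3) = -41/11.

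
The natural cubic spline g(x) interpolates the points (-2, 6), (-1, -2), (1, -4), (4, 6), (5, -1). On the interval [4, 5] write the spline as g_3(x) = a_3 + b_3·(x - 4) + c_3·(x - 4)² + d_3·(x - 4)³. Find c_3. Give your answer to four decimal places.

Write M_i for g''(x_i). With h_i = 1, 2, 3, 1 and divided differences Δ_i = -8, -1, 10/3, -7, the continuity of g' gives the tridiagonal system
  1·M_0 + 6·M_1 + 2·M_2 = 6(Δ_1 - Δ_0) = 42
  2·M_1 + 10·M_2 + 3·M_3 = 6(Δ_2 - Δ_1) = 26
  3·M_2 + 8·M_3 + 1·M_4 = 6(Δ_3 - Δ_2) = -62
Natural end conditions: M_0 = M_4 = 0.
Solving: M_0 = 0, M_1 = 1097/197, M_2 = 846/197, M_3 = -1844/197, M_4 = 0.
On [4, 5], with g_3(x) = a_3 + b_3·(x - 4) + c_3·(x - 4)² + d_3·(x - 4)³: c_3 = M_3/2 = -922/197, d_3 = (M_4 - M_3)/(6h_3) = 922/591, b_3 = Δ_3 - h_3(2M_3 + M_4)/6 = -2293/591.

-4.6802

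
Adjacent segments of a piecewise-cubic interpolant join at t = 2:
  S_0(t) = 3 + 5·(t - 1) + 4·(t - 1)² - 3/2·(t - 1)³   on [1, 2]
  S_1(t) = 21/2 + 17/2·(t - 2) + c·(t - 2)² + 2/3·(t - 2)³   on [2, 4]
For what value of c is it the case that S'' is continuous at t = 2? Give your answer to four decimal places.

-0.5000

S_0''(t) = 8 - 9·(t - 1), so S_0''(2) = -1. On the right, S_1''(2) = 2c, so c = -1/2.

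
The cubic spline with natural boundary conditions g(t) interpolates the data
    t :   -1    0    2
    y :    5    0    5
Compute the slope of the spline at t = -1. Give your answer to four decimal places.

Let σ_i = g''(x_i). Step sizes h_i = 1, 2; slopes of the chords Δ_i = (y_(i+1) - y_i)/h_i = -5, 5/2.
  1·σ_0 + 6·σ_1 + 2·σ_2 = 6(Δ_1 - Δ_0) = 45
Natural end conditions: σ_0 = σ_2 = 0.
Forward elimination and back-substitution give σ_0 = 0, σ_1 = 15/2, σ_2 = 0.
On [-1, 0], g'(t) = b_0 + 2c_0·(t + 1) + 3d_0·(t + 1)² with b_0 = Δ_0 - h_0(2σ_0 + σ_1)/6 = -25/4, c_0 = σ_0/2 = 0, d_0 = (σ_1 - σ_0)/(6h_0) = 5/4. So g'(-1) = -25/4.

-6.2500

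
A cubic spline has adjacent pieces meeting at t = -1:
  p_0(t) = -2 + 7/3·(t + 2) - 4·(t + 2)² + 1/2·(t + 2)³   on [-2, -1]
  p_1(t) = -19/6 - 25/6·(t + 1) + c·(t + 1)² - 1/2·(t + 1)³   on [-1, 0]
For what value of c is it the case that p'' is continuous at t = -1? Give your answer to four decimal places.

-2.5000

p_0''(t) = -8 + 3·(t + 2), so p_0''(-1) = -5. On the right, p_1''(-1) = 2c, so c = -5/2.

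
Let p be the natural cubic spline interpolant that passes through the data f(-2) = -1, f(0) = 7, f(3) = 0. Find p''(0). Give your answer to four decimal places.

-3.8000

Let m_i = p''(x_i). Step sizes h_i = 2, 3; slopes of the chords Δ_i = (y_(i+1) - y_i)/h_i = 4, -7/3.
  2·m_0 + 10·m_1 + 3·m_2 = 6(Δ_1 - Δ_0) = -38
Natural end conditions: m_0 = m_2 = 0.
Solving: m_0 = 0, m_1 = -19/5, m_2 = 0.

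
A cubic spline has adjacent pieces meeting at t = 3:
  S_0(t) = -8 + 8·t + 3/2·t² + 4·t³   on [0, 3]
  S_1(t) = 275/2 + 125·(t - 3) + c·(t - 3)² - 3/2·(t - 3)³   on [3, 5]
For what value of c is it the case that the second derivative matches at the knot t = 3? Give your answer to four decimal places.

37.5000

S_0''(t) = 3 + 24·t, so S_0''(3) = 75. On the right, S_1''(3) = 2c, so c = 75/2.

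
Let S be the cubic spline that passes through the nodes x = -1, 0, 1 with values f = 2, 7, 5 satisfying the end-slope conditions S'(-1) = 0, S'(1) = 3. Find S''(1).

27

Let M_i = S''(x_i). Step sizes h_i = 1, 1; slopes of the chords Δ_i = (y_(i+1) - y_i)/h_i = 5, -2.
  1·M_0 + 4·M_1 + 1·M_2 = 6(Δ_1 - Δ_0) = -42
Clamped end conditions give two more equations: 2h_0·M_0 + h_0·M_1 = 6(Δ_0 - S'(-1)) = 30 and h_1·M_1 + 2h_1·M_2 = 6(S'(1) - Δ_1) = 30.
Forward elimination and back-substitution give M_0 = 27, M_1 = -24, M_2 = 27.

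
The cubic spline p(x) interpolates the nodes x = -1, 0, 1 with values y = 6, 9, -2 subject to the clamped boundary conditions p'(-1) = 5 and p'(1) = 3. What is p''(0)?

Put M_i = p'' at the i-th knot. Here h = (1, 1) and Δ = (3, -11), so the interior equations h_(i-1)·M_(i-1) + 2(h_(i-1)+h_i)·M_i + h_i·M_(i+1) = 6(Δ_i − Δ_(i-1)) read
  1·M_0 + 4·M_1 + 1·M_2 = 6(Δ_1 - Δ_0) = -84
Clamped end conditions give two more equations: 2h_0·M_0 + h_0·M_1 = 6(Δ_0 - p'(-1)) = -12 and h_1·M_1 + 2h_1·M_2 = 6(p'(1) - Δ_1) = 84.
Solving the tridiagonal system: M_0 = 14, M_1 = -40, M_2 = 62.

-40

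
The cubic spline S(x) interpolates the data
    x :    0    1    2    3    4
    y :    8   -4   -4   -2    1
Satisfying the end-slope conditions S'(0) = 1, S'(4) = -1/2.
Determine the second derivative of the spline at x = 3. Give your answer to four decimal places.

6.7500

Let M_i = S''(x_i). Step sizes h_i = 1, 1, 1, 1; slopes of the chords Δ_i = (y_(i+1) - y_i)/h_i = -12, 0, 2, 3.
  1·M_0 + 4·M_1 + 1·M_2 = 6(Δ_1 - Δ_0) = 72
  1·M_1 + 4·M_2 + 1·M_3 = 6(Δ_2 - Δ_1) = 12
  1·M_2 + 4·M_3 + 1·M_4 = 6(Δ_3 - Δ_2) = 6
Clamped end conditions give two more equations: 2h_0·M_0 + h_0·M_1 = 6(Δ_0 - S'(0)) = -78 and h_3·M_3 + 2h_3·M_4 = 6(S'(4) - Δ_3) = -21.
Solving: M_0 = -447/8, M_1 = 135/4, M_2 = -57/8, M_3 = 27/4, M_4 = -111/8.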